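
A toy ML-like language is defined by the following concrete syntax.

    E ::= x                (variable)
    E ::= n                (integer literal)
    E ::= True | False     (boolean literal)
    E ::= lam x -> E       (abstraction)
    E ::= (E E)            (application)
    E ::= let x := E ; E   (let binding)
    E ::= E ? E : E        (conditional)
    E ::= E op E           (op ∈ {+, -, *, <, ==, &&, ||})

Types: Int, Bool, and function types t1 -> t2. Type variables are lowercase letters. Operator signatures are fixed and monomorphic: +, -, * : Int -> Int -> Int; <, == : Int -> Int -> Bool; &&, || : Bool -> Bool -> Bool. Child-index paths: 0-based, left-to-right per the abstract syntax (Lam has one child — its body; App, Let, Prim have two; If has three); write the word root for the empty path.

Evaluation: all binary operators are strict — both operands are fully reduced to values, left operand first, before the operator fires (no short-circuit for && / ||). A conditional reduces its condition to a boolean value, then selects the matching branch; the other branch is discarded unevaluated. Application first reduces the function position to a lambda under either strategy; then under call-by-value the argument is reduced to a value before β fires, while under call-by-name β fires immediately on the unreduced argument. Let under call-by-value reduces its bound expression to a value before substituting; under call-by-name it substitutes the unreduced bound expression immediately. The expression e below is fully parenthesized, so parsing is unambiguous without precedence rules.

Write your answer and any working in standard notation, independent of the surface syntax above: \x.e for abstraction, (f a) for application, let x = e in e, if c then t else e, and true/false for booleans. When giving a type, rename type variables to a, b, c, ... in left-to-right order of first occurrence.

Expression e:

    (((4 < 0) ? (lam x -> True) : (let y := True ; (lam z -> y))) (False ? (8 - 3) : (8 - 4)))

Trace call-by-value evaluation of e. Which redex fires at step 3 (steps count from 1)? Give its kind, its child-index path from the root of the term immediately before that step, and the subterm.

Answer: let at 0 : (let y = true in (\z.y))

Working:
step 0: ((if (4 < 0) then (\x.true) else (let y = true in (\z.y))) (if false then (8 - 3) else (8 - 4)))
step 1: [delta@0.0] ((if false then (\x.true) else (let y = true in (\z.y))) (if false then (8 - 3) else (8 - 4)))
step 2: [if@0] ((let y = true in (\z.y)) (if false then (8 - 3) else (8 - 4)))
step 3: [let@0] ((\z.true) (if false then (8 - 3) else (8 - 4)))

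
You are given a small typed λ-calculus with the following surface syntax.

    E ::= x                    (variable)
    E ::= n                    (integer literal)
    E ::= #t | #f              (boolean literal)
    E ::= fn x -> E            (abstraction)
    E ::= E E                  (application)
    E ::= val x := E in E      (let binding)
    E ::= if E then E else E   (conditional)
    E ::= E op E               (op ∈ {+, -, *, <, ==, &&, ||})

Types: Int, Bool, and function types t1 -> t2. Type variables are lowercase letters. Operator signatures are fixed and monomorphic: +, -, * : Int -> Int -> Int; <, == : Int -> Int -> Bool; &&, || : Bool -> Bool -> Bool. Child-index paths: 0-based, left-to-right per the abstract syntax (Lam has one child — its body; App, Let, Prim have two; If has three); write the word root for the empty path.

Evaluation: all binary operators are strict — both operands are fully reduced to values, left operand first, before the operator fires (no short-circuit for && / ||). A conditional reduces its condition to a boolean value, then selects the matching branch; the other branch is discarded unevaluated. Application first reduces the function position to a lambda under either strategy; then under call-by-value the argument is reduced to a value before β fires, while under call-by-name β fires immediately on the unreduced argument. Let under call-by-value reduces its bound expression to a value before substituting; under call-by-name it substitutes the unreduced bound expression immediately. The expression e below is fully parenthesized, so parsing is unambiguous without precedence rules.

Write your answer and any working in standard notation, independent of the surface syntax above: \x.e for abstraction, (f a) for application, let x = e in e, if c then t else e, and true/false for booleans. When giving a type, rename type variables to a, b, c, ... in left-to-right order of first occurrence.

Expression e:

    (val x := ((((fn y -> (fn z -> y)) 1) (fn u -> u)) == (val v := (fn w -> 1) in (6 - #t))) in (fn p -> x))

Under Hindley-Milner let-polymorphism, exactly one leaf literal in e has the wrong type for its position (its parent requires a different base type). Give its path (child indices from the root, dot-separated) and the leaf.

Answer: 0.1.1.1 : true

Working:
y : a
\z._ : b -> a
\y._ : a -> b -> a
  unify a -> b -> a ~ Int -> c
  unify a ~ Int
  unify b -> Int ~ c
_ _ : b -> Int
u : d
\u._ : d -> d
  unify b -> Int ~ (d -> d) -> e
  unify b ~ d -> d
  unify Int ~ e
_ _ : Int
  unify Int ~ Int
\w._ : f -> Int
let v : forall. f -> Int
  unify Int ~ Int
  unify Bool ~ Int
  FAIL: mismatch Bool ~ Int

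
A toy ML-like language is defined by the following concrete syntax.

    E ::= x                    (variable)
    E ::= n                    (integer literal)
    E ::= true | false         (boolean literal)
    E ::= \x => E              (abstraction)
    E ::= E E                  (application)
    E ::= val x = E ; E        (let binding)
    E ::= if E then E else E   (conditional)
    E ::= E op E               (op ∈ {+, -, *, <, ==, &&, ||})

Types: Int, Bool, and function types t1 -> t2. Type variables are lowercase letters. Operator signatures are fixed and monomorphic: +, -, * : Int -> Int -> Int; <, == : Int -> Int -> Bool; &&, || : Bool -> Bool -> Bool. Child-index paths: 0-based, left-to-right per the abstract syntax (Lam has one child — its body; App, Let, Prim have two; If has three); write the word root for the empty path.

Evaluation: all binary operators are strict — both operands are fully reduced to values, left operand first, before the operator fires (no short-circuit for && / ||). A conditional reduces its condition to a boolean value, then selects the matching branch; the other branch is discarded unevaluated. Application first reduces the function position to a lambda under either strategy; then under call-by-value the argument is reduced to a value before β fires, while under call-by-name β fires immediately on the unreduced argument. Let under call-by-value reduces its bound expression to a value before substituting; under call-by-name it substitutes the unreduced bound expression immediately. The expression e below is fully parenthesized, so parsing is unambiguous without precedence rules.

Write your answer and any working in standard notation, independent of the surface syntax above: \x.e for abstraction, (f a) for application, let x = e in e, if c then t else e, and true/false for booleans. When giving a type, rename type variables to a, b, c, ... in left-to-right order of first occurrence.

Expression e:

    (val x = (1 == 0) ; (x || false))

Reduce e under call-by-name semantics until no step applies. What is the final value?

Trace:
step 0: (let x = (1 == 0) in (x || false))
step 1: [let@root] ((1 == 0) || false)
step 2: [delta@0] (false || false)
step 3: [delta@root] false

Answer: false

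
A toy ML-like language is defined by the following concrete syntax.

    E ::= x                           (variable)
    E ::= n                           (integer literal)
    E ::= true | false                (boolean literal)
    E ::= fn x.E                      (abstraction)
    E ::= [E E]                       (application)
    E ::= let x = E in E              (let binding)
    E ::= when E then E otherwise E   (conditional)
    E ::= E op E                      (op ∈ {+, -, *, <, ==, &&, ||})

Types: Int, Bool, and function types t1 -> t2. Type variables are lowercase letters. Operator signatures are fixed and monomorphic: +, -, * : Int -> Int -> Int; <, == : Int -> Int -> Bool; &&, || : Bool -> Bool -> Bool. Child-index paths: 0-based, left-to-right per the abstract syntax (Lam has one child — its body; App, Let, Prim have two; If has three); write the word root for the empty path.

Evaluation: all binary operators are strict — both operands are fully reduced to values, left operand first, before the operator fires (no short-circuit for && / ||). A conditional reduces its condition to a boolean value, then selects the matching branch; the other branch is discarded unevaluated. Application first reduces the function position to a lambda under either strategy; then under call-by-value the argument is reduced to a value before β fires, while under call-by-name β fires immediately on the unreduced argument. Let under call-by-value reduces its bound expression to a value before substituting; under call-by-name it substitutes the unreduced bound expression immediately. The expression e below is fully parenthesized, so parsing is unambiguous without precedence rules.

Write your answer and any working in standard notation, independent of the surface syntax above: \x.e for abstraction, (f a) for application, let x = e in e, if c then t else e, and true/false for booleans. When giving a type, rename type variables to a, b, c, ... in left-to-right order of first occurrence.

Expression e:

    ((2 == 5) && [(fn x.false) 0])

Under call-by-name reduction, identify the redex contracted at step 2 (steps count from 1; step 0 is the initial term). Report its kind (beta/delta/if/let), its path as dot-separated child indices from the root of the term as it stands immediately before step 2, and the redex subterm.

Answer: beta at 1 : ((\x.false) 0)

Derivation:
step 0: ((2 == 5) && ((\x.false) 0))
step 1: [delta@0] (false && ((\x.false) 0))
step 2: [beta@1] (false && false)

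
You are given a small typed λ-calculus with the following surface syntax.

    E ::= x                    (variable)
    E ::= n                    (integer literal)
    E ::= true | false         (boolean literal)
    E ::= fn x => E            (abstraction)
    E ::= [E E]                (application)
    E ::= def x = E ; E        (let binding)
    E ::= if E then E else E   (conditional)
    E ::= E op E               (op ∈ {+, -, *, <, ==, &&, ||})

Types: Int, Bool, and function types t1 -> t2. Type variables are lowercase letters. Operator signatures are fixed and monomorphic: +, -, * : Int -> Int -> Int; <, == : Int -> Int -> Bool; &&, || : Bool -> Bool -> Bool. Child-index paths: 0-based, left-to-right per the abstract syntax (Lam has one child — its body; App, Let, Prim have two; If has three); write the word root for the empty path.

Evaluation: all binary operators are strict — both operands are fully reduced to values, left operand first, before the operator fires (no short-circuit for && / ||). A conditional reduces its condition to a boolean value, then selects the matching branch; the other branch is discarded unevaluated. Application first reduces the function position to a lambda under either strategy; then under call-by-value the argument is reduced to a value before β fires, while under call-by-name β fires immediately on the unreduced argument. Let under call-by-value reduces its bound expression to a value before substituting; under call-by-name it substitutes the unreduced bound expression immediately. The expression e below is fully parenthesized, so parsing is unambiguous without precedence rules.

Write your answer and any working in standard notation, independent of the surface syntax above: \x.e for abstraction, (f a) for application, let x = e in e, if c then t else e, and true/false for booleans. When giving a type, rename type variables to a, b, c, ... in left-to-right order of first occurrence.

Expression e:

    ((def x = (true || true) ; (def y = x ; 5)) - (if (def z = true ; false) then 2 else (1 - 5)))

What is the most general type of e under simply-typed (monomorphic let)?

Answer: Int

Derivation:
  unify Bool ~ Bool
  unify Bool ~ Bool
let x : Bool
x : Bool
let y : Bool
  unify Int ~ Int
let z : Bool
  unify Bool ~ Bool
  unify Int ~ Int
  unify Int ~ Int
  unify Int ~ Int
  unify Int ~ Int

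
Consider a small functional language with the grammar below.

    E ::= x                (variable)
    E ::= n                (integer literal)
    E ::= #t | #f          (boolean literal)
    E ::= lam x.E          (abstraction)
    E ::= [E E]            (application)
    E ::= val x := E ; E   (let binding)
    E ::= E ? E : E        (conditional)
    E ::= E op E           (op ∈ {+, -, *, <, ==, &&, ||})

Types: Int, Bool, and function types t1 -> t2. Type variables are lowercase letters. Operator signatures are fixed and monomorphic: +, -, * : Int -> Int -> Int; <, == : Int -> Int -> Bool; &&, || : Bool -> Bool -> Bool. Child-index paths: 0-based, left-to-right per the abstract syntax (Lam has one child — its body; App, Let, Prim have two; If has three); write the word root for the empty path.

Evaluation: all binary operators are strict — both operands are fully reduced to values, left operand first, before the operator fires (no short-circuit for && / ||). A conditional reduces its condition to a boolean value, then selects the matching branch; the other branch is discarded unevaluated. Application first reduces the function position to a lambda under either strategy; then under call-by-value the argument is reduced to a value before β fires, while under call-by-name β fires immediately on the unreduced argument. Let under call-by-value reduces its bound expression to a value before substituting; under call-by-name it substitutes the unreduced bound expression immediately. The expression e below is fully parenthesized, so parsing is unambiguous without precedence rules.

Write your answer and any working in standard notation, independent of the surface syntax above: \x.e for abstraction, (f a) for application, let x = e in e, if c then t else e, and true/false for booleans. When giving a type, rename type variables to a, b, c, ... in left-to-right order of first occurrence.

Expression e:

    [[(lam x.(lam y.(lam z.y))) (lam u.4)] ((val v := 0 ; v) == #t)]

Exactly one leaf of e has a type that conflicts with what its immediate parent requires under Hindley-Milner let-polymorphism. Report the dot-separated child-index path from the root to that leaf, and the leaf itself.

Derivation:
y : b
\z._ : c -> b
\y._ : b -> c -> b
\x._ : a -> b -> c -> b
\u._ : d -> Int
  unify a -> b -> c -> b ~ (d -> Int) -> e
  unify a ~ d -> Int
  unify b -> c -> b ~ e
_ _ : b -> c -> b
let v : Int
v : Int
  unify Int ~ Int
  unify Bool ~ Int
  FAIL: mismatch Bool ~ Int

Answer: 1.1 : true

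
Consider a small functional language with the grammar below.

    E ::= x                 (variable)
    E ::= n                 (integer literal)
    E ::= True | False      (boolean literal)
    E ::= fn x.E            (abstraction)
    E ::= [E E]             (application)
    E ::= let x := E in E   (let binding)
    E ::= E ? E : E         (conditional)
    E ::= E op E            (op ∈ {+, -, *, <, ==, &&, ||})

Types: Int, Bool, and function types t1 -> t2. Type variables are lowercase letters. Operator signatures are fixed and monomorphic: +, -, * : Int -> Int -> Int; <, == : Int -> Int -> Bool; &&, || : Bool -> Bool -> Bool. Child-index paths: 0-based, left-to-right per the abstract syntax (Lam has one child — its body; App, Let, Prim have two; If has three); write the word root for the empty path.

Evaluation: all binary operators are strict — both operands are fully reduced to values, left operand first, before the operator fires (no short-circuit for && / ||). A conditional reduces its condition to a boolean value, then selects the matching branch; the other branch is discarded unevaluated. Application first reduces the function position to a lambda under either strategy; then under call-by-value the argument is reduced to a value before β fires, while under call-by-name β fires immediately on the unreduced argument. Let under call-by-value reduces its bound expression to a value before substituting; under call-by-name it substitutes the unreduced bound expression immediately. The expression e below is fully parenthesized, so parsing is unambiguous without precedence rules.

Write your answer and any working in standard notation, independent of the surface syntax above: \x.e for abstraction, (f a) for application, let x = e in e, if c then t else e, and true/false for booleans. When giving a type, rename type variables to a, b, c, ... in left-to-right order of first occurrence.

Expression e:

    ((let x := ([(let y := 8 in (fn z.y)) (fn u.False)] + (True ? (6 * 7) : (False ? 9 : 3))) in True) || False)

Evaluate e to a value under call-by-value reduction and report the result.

Answer: true

Working:
step 0: ((let x = (((let y = 8 in (\z.y)) (\u.false)) + (if true then (6 * 7) else (if false then 9 else 3))) in true) || false)
step 1: [let@0.0.0.0] ((let x = (((\z.8) (\u.false)) + (if true then (6 * 7) else (if false then 9 else 3))) in true) || false)
step 2: [beta@0.0.0] ((let x = (8 + (if true then (6 * 7) else (if false then 9 else 3))) in true) || false)
step 3: [if@0.0.1] ((let x = (8 + (6 * 7)) in true) || false)
step 4: [delta@0.0.1] ((let x = (8 + 42) in true) || false)
step 5: [delta@0.0] ((let x = 50 in true) || false)
step 6: [let@0] (true || false)
step 7: [delta@root] true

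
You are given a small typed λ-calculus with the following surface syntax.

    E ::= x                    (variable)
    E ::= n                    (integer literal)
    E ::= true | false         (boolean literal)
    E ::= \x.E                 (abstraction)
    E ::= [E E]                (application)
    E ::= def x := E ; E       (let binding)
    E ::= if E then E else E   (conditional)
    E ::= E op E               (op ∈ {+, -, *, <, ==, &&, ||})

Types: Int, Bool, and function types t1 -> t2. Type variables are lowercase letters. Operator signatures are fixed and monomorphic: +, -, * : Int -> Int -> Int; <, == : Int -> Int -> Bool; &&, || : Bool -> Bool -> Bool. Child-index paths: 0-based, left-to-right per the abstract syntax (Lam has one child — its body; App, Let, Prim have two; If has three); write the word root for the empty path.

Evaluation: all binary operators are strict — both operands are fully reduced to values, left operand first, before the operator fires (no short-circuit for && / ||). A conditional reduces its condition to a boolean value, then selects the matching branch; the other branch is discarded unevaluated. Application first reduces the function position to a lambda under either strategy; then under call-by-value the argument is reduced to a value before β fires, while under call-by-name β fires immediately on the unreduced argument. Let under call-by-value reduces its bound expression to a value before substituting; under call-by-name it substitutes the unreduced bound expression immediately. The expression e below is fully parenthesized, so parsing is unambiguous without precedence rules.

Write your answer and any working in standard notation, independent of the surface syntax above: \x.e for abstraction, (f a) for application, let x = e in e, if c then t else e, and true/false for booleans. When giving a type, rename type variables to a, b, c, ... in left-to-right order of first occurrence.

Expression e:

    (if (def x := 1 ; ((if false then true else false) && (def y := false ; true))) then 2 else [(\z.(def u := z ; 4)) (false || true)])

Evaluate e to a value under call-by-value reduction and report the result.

Answer: 4

Derivation:
step 0: (if (let x = 1 in ((if false then true else false) && (let y = false in true))) then 2 else ((\z.(let u = z in 4)) (false || true)))
step 1: [let@0] (if ((if false then true else false) && (let y = false in true)) then 2 else ((\z.(let u = z in 4)) (false || true)))
step 2: [if@0.0] (if (false && (let y = false in true)) then 2 else ((\z.(let u = z in 4)) (false || true)))
step 3: [let@0.1] (if (false && true) then 2 else ((\z.(let u = z in 4)) (false || true)))
step 4: [delta@0] (if false then 2 else ((\z.(let u = z in 4)) (false || true)))
step 5: [if@root] ((\z.(let u = z in 4)) (false || true))
step 6: [delta@1] ((\z.(let u = z in 4)) true)
step 7: [beta@root] (let u = true in 4)
step 8: [let@root] 4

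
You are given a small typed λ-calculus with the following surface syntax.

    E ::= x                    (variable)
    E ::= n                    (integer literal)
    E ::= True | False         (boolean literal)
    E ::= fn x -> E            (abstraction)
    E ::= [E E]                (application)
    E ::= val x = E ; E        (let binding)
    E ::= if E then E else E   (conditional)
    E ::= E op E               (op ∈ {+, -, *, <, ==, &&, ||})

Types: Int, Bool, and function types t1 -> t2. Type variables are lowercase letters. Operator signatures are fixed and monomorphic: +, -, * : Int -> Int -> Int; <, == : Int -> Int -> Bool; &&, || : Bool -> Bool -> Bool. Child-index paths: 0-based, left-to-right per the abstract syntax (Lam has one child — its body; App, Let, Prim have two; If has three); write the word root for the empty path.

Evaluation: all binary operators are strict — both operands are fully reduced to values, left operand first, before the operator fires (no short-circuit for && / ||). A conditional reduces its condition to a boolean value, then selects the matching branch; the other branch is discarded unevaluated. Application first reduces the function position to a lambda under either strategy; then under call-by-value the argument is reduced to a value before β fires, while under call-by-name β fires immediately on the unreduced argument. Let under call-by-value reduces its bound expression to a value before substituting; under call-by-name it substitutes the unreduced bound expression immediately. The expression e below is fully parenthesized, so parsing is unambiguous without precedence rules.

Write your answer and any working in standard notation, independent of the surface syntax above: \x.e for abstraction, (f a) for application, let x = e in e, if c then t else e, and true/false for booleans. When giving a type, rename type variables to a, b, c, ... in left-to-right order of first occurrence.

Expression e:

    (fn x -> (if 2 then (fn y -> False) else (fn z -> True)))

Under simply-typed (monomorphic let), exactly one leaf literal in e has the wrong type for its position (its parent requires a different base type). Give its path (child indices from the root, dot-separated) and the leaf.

Trace:
  unify Int ~ Bool
  FAIL: mismatch Int ~ Bool

Answer: 0.0 : 2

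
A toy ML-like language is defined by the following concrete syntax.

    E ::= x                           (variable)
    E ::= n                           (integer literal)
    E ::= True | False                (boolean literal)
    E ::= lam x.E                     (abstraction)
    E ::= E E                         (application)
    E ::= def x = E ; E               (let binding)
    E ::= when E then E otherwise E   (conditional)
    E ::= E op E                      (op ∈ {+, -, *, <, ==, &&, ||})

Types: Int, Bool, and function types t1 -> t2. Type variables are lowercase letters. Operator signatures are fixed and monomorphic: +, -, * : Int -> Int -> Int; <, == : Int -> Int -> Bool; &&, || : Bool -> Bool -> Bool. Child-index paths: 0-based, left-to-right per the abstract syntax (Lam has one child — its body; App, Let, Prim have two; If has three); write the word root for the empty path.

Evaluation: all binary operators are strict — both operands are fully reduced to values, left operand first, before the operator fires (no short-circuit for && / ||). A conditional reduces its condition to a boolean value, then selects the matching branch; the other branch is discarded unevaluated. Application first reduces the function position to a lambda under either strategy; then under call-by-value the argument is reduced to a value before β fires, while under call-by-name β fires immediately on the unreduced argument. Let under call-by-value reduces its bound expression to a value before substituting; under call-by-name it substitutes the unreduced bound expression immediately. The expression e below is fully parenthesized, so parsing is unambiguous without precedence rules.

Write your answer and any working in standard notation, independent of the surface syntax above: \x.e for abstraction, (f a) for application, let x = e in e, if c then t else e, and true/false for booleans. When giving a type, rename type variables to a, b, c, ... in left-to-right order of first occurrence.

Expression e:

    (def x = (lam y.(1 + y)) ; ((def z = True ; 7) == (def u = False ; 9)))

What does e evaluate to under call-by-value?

Answer: false

Working:
step 0: (let x = (\y.(1 + y)) in ((let z = true in 7) == (let u = false in 9)))
step 1: [let@root] ((let z = true in 7) == (let u = false in 9))
step 2: [let@0] (7 == (let u = false in 9))
step 3: [let@1] (7 == 9)
step 4: [delta@root] false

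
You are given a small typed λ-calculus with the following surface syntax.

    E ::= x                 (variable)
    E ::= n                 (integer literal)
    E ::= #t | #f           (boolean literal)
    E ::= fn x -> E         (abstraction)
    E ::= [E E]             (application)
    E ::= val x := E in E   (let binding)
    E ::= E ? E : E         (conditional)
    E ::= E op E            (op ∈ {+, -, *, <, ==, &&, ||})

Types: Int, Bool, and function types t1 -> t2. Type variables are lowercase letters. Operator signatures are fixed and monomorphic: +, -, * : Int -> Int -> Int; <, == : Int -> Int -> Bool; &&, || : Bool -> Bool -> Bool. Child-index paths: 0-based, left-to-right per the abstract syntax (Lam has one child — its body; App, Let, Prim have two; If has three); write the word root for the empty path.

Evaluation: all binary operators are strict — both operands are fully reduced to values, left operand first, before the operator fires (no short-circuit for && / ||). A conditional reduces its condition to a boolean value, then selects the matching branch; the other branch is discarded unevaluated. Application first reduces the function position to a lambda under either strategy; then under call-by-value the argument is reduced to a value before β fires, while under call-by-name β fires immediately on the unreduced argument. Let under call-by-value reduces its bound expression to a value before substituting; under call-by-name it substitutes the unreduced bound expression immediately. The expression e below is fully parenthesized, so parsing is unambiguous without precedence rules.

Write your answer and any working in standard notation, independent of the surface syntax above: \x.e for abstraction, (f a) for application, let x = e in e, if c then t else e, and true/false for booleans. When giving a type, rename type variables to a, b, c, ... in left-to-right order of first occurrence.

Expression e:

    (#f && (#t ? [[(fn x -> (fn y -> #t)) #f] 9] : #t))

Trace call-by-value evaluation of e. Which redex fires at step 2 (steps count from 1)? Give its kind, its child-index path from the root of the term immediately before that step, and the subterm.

Answer: beta at 1.0 : ((\x.(\y.true)) false)

Trace:
step 0: (false && (if true then (((\x.(\y.true)) false) 9) else true))
step 1: [if@1] (false && (((\x.(\y.true)) false) 9))
step 2: [beta@1.0] (false && ((\y.true) 9))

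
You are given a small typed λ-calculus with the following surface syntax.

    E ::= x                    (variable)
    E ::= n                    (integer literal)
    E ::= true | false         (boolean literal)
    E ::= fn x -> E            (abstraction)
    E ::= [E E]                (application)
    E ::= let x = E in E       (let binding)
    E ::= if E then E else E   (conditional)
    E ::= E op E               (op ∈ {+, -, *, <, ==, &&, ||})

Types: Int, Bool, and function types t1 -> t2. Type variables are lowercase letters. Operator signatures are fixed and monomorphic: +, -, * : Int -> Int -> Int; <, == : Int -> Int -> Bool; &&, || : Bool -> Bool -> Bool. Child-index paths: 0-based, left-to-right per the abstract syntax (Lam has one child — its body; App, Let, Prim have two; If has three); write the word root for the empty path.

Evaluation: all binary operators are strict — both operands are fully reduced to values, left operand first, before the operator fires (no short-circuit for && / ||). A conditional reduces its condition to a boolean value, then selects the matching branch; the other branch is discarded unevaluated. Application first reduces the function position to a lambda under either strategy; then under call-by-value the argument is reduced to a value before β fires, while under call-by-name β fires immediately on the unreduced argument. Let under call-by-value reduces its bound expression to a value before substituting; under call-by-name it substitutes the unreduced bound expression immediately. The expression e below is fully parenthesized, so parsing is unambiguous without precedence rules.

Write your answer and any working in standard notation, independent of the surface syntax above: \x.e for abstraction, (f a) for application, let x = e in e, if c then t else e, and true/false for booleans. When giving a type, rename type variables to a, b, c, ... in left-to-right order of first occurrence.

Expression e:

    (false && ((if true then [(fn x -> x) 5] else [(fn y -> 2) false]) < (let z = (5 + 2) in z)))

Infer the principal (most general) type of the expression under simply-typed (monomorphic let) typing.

Answer: Bool

Trace:
  unify Bool ~ Bool
  unify Bool ~ Bool
x : a
\x._ : a -> a
  unify a -> a ~ Int -> b
  unify a ~ Int
  unify Int ~ b
_ _ : Int
\y._ : c -> Int
  unify c -> Int ~ Bool -> d
  unify c ~ Bool
  unify Int ~ d
_ _ : Int
  unify Int ~ Int
  unify Int ~ Int
  unify Int ~ Int
  unify Int ~ Int
let z : Int
z : Int
  unify Int ~ Int
  unify Bool ~ Bool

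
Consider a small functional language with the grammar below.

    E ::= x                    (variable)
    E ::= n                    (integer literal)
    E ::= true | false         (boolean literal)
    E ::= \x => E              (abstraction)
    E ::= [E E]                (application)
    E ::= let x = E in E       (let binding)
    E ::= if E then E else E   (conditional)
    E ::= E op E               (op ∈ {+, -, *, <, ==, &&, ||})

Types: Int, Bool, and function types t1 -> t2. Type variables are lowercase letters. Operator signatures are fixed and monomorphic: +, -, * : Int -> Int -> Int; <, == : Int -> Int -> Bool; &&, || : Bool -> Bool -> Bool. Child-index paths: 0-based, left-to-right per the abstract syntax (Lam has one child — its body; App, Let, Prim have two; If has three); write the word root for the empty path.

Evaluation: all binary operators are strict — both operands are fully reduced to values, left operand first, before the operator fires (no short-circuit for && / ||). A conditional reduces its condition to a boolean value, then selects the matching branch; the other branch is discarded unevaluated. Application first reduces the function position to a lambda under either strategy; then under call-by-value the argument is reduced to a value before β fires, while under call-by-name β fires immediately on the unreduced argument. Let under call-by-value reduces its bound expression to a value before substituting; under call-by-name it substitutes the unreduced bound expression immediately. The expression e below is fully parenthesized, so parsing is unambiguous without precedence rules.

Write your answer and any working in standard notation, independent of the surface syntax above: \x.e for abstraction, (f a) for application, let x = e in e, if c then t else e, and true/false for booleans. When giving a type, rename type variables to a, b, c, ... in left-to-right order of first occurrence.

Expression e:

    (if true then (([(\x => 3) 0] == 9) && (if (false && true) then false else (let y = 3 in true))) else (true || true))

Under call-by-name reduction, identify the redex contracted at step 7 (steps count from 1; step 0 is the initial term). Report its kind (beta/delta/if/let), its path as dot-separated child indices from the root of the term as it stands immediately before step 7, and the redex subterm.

Answer: delta at root : (false && true)

Derivation:
step 0: (if true then ((((\x.3) 0) == 9) && (if (false && true) then false else (let y = 3 in true))) else (true || true))
step 1: [if@root] ((((\x.3) 0) == 9) && (if (false && true) then false else (let y = 3 in true)))
step 2: [beta@0.0] ((3 == 9) && (if (false && true) then false else (let y = 3 in true)))
step 3: [delta@0] (false && (if (false && true) then false else (let y = 3 in true)))
step 4: [delta@1.0] (false && (if false then false else (let y = 3 in true)))
step 5: [if@1] (false && (let y = 3 in true))
step 6: [let@1] (false && true)
step 7: [delta@root] false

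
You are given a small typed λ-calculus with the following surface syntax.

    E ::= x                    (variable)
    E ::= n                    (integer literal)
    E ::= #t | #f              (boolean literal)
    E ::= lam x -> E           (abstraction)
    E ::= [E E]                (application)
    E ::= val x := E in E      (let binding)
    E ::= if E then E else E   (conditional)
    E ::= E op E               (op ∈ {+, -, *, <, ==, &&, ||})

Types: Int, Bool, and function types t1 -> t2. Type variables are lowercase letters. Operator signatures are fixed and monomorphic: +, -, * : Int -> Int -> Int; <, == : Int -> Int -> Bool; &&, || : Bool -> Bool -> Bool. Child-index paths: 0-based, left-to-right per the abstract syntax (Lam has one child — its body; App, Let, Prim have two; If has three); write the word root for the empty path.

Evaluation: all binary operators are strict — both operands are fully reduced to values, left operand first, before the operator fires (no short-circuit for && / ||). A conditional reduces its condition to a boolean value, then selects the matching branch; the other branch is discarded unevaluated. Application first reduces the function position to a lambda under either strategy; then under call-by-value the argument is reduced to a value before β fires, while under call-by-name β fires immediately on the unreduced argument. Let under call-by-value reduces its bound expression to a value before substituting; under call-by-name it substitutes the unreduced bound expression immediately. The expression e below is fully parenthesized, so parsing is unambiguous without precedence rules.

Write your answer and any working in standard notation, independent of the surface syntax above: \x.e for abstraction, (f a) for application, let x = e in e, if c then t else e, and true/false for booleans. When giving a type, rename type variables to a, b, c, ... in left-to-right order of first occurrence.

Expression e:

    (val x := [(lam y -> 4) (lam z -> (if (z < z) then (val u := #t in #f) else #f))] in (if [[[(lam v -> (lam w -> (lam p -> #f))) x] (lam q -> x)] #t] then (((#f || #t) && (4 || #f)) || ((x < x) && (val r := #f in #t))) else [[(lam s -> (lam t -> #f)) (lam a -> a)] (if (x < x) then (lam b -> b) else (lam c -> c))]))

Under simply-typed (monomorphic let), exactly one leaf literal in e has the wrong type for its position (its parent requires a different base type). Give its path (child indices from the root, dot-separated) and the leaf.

Answer: 1.1.0.1.0 : 4

Derivation:
\y._ : a -> Int
z : b
  unify b ~ Int
z : Int
  unify Int ~ Int
  unify Bool ~ Bool
let u : Bool
  unify Bool ~ Bool
\z._ : Int -> Bool
  unify a -> Int ~ (Int -> Bool) -> c
  unify a ~ Int -> Bool
  unify Int ~ c
_ _ : Int
let x : Int
\p._ : f -> Bool
\w._ : e -> f -> Bool
\v._ : d -> e -> f -> Bool
x : Int
  unify d -> e -> f -> Bool ~ Int -> g
  unify d ~ Int
  unify e -> f -> Bool ~ g
_ _ : e -> f -> Bool
x : Int
\q._ : h -> Int
  unify e -> f -> Bool ~ (h -> Int) -> i
  unify e ~ h -> Int
  unify f -> Bool ~ i
_ _ : f -> Bool
  unify f -> Bool ~ Bool -> j
  unify f ~ Bool
  unify Bool ~ j
_ _ : Bool
  unify Bool ~ Bool
  unify Bool ~ Bool
  unify Bool ~ Bool
  unify Bool ~ Bool
  unify Int ~ Bool
  FAIL: mismatch Int ~ Bool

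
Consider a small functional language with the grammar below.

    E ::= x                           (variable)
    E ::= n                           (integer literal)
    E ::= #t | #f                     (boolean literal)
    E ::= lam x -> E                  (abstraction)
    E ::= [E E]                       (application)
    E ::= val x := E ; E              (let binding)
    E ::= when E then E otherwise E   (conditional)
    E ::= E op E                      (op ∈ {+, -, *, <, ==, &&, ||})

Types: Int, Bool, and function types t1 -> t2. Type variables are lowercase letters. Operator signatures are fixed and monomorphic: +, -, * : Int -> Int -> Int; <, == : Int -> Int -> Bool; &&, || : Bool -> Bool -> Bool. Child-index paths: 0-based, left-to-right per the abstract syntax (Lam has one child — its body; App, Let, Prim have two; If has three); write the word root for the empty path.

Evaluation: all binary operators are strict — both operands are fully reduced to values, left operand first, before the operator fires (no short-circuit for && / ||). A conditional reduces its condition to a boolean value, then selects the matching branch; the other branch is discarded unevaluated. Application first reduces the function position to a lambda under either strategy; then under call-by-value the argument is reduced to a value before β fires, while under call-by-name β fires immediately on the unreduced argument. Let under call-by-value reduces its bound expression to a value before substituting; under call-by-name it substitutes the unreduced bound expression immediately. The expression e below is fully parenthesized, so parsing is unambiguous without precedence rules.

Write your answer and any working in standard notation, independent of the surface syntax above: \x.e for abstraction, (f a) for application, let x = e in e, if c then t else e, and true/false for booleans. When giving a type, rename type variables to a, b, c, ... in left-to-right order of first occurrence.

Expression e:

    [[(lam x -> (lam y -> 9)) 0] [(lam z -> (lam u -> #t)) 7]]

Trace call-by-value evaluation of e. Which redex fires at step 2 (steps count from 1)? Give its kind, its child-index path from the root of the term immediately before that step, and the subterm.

Working:
step 0: (((\x.(\y.9)) 0) ((\z.(\u.true)) 7))
step 1: [beta@0] ((\y.9) ((\z.(\u.true)) 7))
step 2: [beta@1] ((\y.9) (\u.true))

Answer: beta at 1 : ((\z.(\u.true)) 7)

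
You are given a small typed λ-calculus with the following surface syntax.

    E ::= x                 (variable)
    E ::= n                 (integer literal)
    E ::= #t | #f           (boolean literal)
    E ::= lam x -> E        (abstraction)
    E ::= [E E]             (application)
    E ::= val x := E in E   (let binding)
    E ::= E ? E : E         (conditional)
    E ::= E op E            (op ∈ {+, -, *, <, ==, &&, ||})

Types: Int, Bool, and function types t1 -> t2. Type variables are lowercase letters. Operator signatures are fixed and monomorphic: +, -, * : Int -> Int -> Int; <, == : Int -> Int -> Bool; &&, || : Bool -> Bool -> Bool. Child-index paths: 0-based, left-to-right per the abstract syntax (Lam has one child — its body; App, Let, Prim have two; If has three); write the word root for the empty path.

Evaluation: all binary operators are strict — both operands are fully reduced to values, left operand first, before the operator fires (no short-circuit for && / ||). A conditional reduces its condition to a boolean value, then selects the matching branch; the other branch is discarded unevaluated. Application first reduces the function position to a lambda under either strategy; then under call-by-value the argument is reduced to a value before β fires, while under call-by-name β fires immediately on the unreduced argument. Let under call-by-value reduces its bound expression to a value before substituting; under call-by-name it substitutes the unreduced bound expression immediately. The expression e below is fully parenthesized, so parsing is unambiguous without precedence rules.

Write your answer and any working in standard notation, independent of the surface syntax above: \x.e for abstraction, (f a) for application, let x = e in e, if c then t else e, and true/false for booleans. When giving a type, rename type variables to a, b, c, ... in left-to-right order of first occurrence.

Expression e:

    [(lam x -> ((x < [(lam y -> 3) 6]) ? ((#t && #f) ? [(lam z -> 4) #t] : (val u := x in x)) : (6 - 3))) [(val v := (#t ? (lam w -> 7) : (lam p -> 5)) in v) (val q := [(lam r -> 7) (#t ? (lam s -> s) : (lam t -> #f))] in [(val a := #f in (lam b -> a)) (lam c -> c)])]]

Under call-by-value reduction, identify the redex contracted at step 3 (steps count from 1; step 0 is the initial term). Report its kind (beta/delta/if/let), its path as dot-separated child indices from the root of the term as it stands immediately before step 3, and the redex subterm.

Answer: if at 1.1.0.1 : (if true then (\s.s) else (\t.false))

Working:
step 0: ((\x.(if (x < ((\y.3) 6)) then (if (true && false) then ((\z.4) true) else (let u = x in x)) else (6 - 3))) ((let v = (if true then (\w.7) else (\p.5)) in v) (let q = ((\r.7) (if true then (\s.s) else (\t.false))) in ((let a = false in (\b.a)) (\c.c)))))
step 1: [if@1.0.0] ((\x.(if (x < ((\y.3) 6)) then (if (true && false) then ((\z.4) true) else (let u = x in x)) else (6 - 3))) ((let v = (\w.7) in v) (let q = ((\r.7) (if true then (\s.s) else (\t.false))) in ((let a = false in (\b.a)) (\c.c)))))
step 2: [let@1.0] ((\x.(if (x < ((\y.3) 6)) then (if (true && false) then ((\z.4) true) else (let u = x in x)) else (6 - 3))) ((\w.7) (let q = ((\r.7) (if true then (\s.s) else (\t.false))) in ((let a = false in (\b.a)) (\c.c)))))
step 3: [if@1.1.0.1] ((\x.(if (x < ((\y.3) 6)) then (if (true && false) then ((\z.4) true) else (let u = x in x)) else (6 - 3))) ((\w.7) (let q = ((\r.7) (\s.s)) in ((let a = false in (\b.a)) (\c.c)))))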